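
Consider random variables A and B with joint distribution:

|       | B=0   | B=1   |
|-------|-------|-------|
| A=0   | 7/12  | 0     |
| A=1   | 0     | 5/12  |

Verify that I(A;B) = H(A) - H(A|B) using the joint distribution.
Left side, from I(A;B) = H(A) + H(B) - H(A,B):
Marginal P(A) (row sums):
  P(A=0) = 7/12 + 0 = 7/12
  P(A=1) = 0 + 5/12 = 5/12
Marginal P(B) (column sums):
  P(B=0) = 7/12 + 0 = 7/12
  P(B=1) = 0 + 5/12 = 5/12

H(A) = -[(7/12)·log₂(7/12) + (5/12)·log₂(5/12)]
  = 0.4536 + 0.5263
  = 0.9799 bits
H(B) = -[(7/12)·log₂(7/12) + (5/12)·log₂(5/12)]
  = 0.4536 + 0.5263
  = 0.9799 bits
H(A,B) = -[(7/12)·log₂(7/12) + (5/12)·log₂(5/12)]
  = 0.4536 + 0.5263
  = 0.9799 bits

I(A;B) = H(A) + H(B) - H(A,B)
  = 0.9799 + 0.9799 - 0.9799
  = 0.9799 bits

Right side, with H(A|B) computed directly from the conditional probabilities:
H(A|B) = -Σ P(A,B)·log₂ P(A|B), where P(A|B) = P(A,B) / P(B)
  (cells with P(A,B) = 0 contribute 0)
  (A=0,B=0): P(A|B) = (7/12)/(7/12) = 1;  -(7/12)·log₂(1) = 0.0000
  (A=1,B=1): P(A|B) = (5/12)/(5/12) = 1;  -(5/12)·log₂(1) = 0.0000
H(A|B) = 0.0000 + 0.0000
  = 0.0000 bits
H(A) - H(A|B) = 0.9799 - 0.0000 = 0.9799 bits

Both sides equal 0.9799 bits, so I(A;B) = H(A) - H(A|B) ✓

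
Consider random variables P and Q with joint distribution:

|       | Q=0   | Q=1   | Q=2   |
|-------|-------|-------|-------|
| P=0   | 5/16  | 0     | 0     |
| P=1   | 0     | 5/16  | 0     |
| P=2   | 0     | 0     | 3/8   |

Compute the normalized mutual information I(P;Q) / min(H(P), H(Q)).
Marginal P(P) (row sums):
  P(P=0) = 5/16 + 0 + 0 = 5/16
  P(P=1) = 0 + 5/16 + 0 = 5/16
  P(P=2) = 0 + 0 + 3/8 = 3/8
Marginal P(Q) (column sums):
  P(Q=0) = 5/16 + 0 + 0 = 5/16
  P(Q=1) = 0 + 5/16 + 0 = 5/16
  P(Q=2) = 0 + 0 + 3/8 = 3/8

H(P) = -[(5/16)·log₂(5/16) + (5/16)·log₂(5/16) + (3/8)·log₂(3/8)]
  = 0.5244 + 0.5244 + 0.5306
  = 1.5794 bits
H(Q) = -[(5/16)·log₂(5/16) + (5/16)·log₂(5/16) + (3/8)·log₂(3/8)]
  = 0.5244 + 0.5244 + 0.5306
  = 1.5794 bits
H(P,Q) = -[(5/16)·log₂(5/16) + (5/16)·log₂(5/16) + (3/8)·log₂(3/8)]
  = 0.5244 + 0.5244 + 0.5306
  = 1.5794 bits

I(P;Q) = H(P) + H(Q) - H(P,Q)
  = 1.5794 + 1.5794 - 1.5794
  = 1.5794 bits

min(H(P), H(Q)) = min(1.5794, 1.5794) = 1.5794 bits
Normalized MI = 1.5794 / 1.5794 = 1.0000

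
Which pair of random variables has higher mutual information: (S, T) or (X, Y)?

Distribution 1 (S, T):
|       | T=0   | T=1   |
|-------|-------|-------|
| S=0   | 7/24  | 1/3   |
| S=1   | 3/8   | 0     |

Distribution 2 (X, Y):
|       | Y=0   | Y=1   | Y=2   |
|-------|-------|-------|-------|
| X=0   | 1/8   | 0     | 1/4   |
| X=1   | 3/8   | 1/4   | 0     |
Distribution 1 (S, T):
Marginal P(S) (row sums):
  P(S=0) = 7/24 + 1/3 = 5/8
  P(S=1) = 3/8 + 0 = 3/8
Marginal P(T) (column sums):
  P(T=0) = 7/24 + 3/8 = 2/3
  P(T=1) = 1/3 + 0 = 1/3

H(S) = -[(5/8)·log₂(5/8) + (3/8)·log₂(3/8)]
  = 0.4238 + 0.5306
  = 0.9544 bits
H(T) = -[(2/3)·log₂(2/3) + (1/3)·log₂(1/3)]
  = 0.3900 + 0.5283
  = 0.9183 bits
H(S,T) = -[(7/24)·log₂(7/24) + (1/3)·log₂(1/3) + (3/8)·log₂(3/8)]
  = 0.5185 + 0.5283 + 0.5306
  = 1.5774 bits

I(S;T) = H(S) + H(T) - H(S,T)
  = 0.9544 + 0.9183 - 1.5774
  = 0.2953 bits

Distribution 2 (X, Y):
Marginal P(X) (row sums):
  P(X=0) = 1/8 + 0 + 1/4 = 3/8
  P(X=1) = 3/8 + 1/4 + 0 = 5/8
Marginal P(Y) (column sums):
  P(Y=0) = 1/8 + 3/8 = 1/2
  P(Y=1) = 0 + 1/4 = 1/4
  P(Y=2) = 1/4 + 0 = 1/4

H(X) = -[(3/8)·log₂(3/8) + (5/8)·log₂(5/8)]
  = 0.5306 + 0.4238
  = 0.9544 bits
H(Y) = -[(1/2)·log₂(1/2) + (1/4)·log₂(1/4) + (1/4)·log₂(1/4)]
  = 0.5000 + 0.5000 + 0.5000
  = 1.5000 bits
H(X,Y) = -[(1/8)·log₂(1/8) + (1/4)·log₂(1/4) + (3/8)·log₂(3/8) + (1/4)·log₂(1/4)]
  = 0.3750 + 0.5000 + 0.5306 + 0.5000
  = 1.9056 bits

I(X;Y) = H(X) + H(Y) - H(X,Y)
  = 0.9544 + 1.5000 - 1.9056
  = 0.5488 bits

I(X;Y) = 0.5488 bits > I(S;T) = 0.2953 bits, so (X, Y) has the higher mutual information (stronger dependence).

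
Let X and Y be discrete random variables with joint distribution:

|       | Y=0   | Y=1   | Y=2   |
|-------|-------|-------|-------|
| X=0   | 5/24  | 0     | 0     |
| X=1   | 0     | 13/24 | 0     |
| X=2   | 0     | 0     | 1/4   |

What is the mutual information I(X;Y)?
Marginal P(X) (row sums):
  P(X=0) = 5/24 + 0 + 0 = 5/24
  P(X=1) = 0 + 13/24 + 0 = 13/24
  P(X=2) = 0 + 0 + 1/4 = 1/4
Marginal P(Y) (column sums):
  P(Y=0) = 5/24 + 0 + 0 = 5/24
  P(Y=1) = 0 + 13/24 + 0 = 13/24
  P(Y=2) = 0 + 0 + 1/4 = 1/4

H(X) = -[(5/24)·log₂(5/24) + (13/24)·log₂(13/24) + (1/4)·log₂(1/4)]
  = 0.4715 + 0.4791 + 0.5000
  = 1.4506 bits
H(Y) = -[(5/24)·log₂(5/24) + (13/24)·log₂(13/24) + (1/4)·log₂(1/4)]
  = 0.4715 + 0.4791 + 0.5000
  = 1.4506 bits
H(X,Y) = -[(5/24)·log₂(5/24) + (13/24)·log₂(13/24) + (1/4)·log₂(1/4)]
  = 0.4715 + 0.4791 + 0.5000
  = 1.4506 bits

I(X;Y) = H(X) + H(Y) - H(X,Y)
  = 1.4506 + 1.4506 - 1.4506
  = 1.4506 bits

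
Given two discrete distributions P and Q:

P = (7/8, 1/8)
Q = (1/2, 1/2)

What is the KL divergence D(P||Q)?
D(P||Q) = Σ P(i) log₂(P(i)/Q(i))
  i=0: (7/8) × log₂((7/8)/(1/2)) = (7/8) × log₂(7/4) = 0.7064
  i=1: (1/8) × log₂((1/8)/(1/2)) = (1/8) × log₂(1/4) = -0.2500
D(P||Q) = 0.7064 - 0.2500
  = 0.4564 bits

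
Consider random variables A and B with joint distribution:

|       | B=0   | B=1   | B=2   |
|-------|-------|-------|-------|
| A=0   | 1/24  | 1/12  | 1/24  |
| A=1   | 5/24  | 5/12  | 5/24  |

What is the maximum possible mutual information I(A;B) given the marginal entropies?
The upper bound on mutual information is I(A;B) ≤ min(H(A), H(B)).

Marginal P(A) (row sums):
  P(A=0) = 1/24 + 1/12 + 1/24 = 1/6
  P(A=1) = 5/24 + 5/12 + 5/24 = 5/6
Marginal P(B) (column sums):
  P(B=0) = 1/24 + 5/24 = 1/4
  P(B=1) = 1/12 + 5/12 = 1/2
  P(B=2) = 1/24 + 5/24 = 1/4

H(A) = -[(1/6)·log₂(1/6) + (5/6)·log₂(5/6)]
  = 0.4308 + 0.2192
  = 0.6500 bits
H(B) = -[(1/4)·log₂(1/4) + (1/2)·log₂(1/2) + (1/4)·log₂(1/4)]
  = 0.5000 + 0.5000 + 0.5000
  = 1.5000 bits

Maximum possible I(A;B) = min(0.6500, 1.5000) = 0.6500 bits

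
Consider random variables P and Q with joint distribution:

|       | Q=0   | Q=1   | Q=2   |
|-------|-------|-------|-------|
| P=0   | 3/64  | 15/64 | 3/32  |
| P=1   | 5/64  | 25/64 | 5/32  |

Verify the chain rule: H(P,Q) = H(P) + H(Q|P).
Left side:
H(P,Q) = -[(3/64)·log₂(3/64) + (15/64)·log₂(15/64) + (3/32)·log₂(3/32) + (5/64)·log₂(5/64) + (25/64)·log₂(25/64) + (5/32)·log₂(5/32)]
  = 0.2070 + 0.4906 + 0.3202 + 0.2873 + 0.5297 + 0.4184
  = 2.2532 bits

Right side:
Marginal P(P) (row sums):
  P(P=0) = 3/64 + 15/64 + 3/32 = 3/8
  P(P=1) = 5/64 + 25/64 + 5/32 = 5/8
H(P) = -[(3/8)·log₂(3/8) + (5/8)·log₂(5/8)]
  = 0.5306 + 0.4238
  = 0.9544 bits
H(Q|P) = -Σ P(P,Q)·log₂ P(Q|P), where P(Q|P) = P(P,Q) / P(P)
  (P=0,Q=0): P(Q|P) = (3/64)/(3/8) = 1/8;  -(3/64)·log₂(1/8) = 0.1406
  (P=0,Q=1): P(Q|P) = (15/64)/(3/8) = 5/8;  -(15/64)·log₂(5/8) = 0.1589
  (P=0,Q=2): P(Q|P) = (3/32)/(3/8) = 1/4;  -(3/32)·log₂(1/4) = 0.1875
  (P=1,Q=0): P(Q|P) = (5/64)/(5/8) = 1/8;  -(5/64)·log₂(1/8) = 0.2344
  (P=1,Q=1): P(Q|P) = (25/64)/(5/8) = 5/8;  -(25/64)·log₂(5/8) = 0.2649
  (P=1,Q=2): P(Q|P) = (5/32)/(5/8) = 1/4;  -(5/32)·log₂(1/4) = 0.3125
H(Q|P) = 0.1406 + 0.1589 + 0.1875 + 0.2344 + 0.2649 + 0.3125
  = 1.2988 bits
H(P) + H(Q|P) = 0.9544 + 1.2988 = 2.2532 bits

Both sides equal 2.2532 bits, so the chain rule holds ✓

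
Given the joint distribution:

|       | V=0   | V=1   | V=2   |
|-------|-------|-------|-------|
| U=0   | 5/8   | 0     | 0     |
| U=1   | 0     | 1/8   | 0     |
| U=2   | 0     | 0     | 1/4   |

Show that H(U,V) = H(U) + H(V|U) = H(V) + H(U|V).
Marginal P(U) (row sums):
  P(U=0) = 5/8 + 0 + 0 = 5/8
  P(U=1) = 0 + 1/8 + 0 = 1/8
  P(U=2) = 0 + 0 + 1/4 = 1/4
Marginal P(V) (column sums):
  P(V=0) = 5/8 + 0 + 0 = 5/8
  P(V=1) = 0 + 1/8 + 0 = 1/8
  P(V=2) = 0 + 0 + 1/4 = 1/4

Decomposition 1: H(U) + H(V|U)
H(U) = -[(5/8)·log₂(5/8) + (1/8)·log₂(1/8) + (1/4)·log₂(1/4)]
  = 0.4238 + 0.3750 + 0.5000
  = 1.2988 bits
H(V|U) = -Σ P(U,V)·log₂ P(V|U), where P(V|U) = P(U,V) / P(U)
  (cells with P(U,V) = 0 contribute 0)
  (U=0,V=0): P(V|U) = (5/8)/(5/8) = 1;  -(5/8)·log₂(1) = 0.0000
  (U=1,V=1): P(V|U) = (1/8)/(1/8) = 1;  -(1/8)·log₂(1) = 0.0000
  (U=2,V=2): P(V|U) = (1/4)/(1/4) = 1;  -(1/4)·log₂(1) = 0.0000
H(V|U) = 0.0000 + 0.0000 + 0.0000
  = 0.0000 bits
H(U) + H(V|U) = 1.2988 + 0.0000 = 1.2988 bits

Decomposition 2: H(V) + H(U|V)
H(V) = -[(5/8)·log₂(5/8) + (1/8)·log₂(1/8) + (1/4)·log₂(1/4)]
  = 0.4238 + 0.3750 + 0.5000
  = 1.2988 bits
H(U|V) = -Σ P(U,V)·log₂ P(U|V), where P(U|V) = P(U,V) / P(V)
  (cells with P(U,V) = 0 contribute 0)
  (U=0,V=0): P(U|V) = (5/8)/(5/8) = 1;  -(5/8)·log₂(1) = 0.0000
  (U=1,V=1): P(U|V) = (1/8)/(1/8) = 1;  -(1/8)·log₂(1) = 0.0000
  (U=2,V=2): P(U|V) = (1/4)/(1/4) = 1;  -(1/4)·log₂(1) = 0.0000
H(U|V) = 0.0000 + 0.0000 + 0.0000
  = 0.0000 bits
H(V) + H(U|V) = 1.2988 + 0.0000 = 1.2988 bits

Direct computation of the joint entropy:
H(U,V) = -[(5/8)·log₂(5/8) + (1/8)·log₂(1/8) + (1/4)·log₂(1/4)]
  = 0.4238 + 0.3750 + 0.5000
  = 1.2988 bits

All three agree: H(U,V) = 1.2988 bits ✓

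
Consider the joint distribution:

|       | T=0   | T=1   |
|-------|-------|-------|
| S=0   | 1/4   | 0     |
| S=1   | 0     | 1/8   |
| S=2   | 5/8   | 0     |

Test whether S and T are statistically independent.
Marginal P(S) (row sums):
  P(S=0) = 1/4 + 0 = 1/4
  P(S=1) = 0 + 1/8 = 1/8
  P(S=2) = 5/8 + 0 = 5/8
Marginal P(T) (column sums):
  P(T=0) = 1/4 + 0 + 5/8 = 7/8
  P(T=1) = 0 + 1/8 + 0 = 1/8

S and T are independent iff P(S=i,T=j) = P(S=i)·P(T=j) for every cell.
  P(S=0)·P(T=0) = 1/4 × 7/8 = 7/32, but P(S=0,T=0) = 1/4 ✗

No, S and T are not independent. Quantitatively, I(S;T) > 0:

H(S) = -[(1/4)·log₂(1/4) + (1/8)·log₂(1/8) + (5/8)·log₂(5/8)]
  = 0.5000 + 0.3750 + 0.4238
  = 1.2988 bits
H(T) = -[(7/8)·log₂(7/8) + (1/8)·log₂(1/8)]
  = 0.1686 + 0.3750
  = 0.5436 bits
H(S,T) = -[(1/4)·log₂(1/4) + (1/8)·log₂(1/8) + (5/8)·log₂(5/8)]
  = 0.5000 + 0.3750 + 0.4238
  = 1.2988 bits
I(S;T) = H(S) + H(T) - H(S,T) = 1.2988 + 0.5436 - 1.2988 = 0.5436 bits > 0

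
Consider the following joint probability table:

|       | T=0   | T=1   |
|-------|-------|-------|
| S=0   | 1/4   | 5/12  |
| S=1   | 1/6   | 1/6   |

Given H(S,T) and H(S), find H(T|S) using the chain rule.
From the chain rule: H(S,T) = H(S) + H(T|S)
Therefore: H(T|S) = H(S,T) - H(S)

H(S,T) = -[(1/4)·log₂(1/4) + (5/12)·log₂(5/12) + (1/6)·log₂(1/6) + (1/6)·log₂(1/6)]
  = 0.5000 + 0.5263 + 0.4308 + 0.4308
  = 1.8879 bits
Marginal P(S) (row sums):
  P(S=0) = 1/4 + 5/12 = 2/3
  P(S=1) = 1/6 + 1/6 = 1/3
H(S) = -[(2/3)·log₂(2/3) + (1/3)·log₂(1/3)]
  = 0.3900 + 0.5283
  = 0.9183 bits

H(T|S) = 1.8879 - 0.9183 = 0.9696 bits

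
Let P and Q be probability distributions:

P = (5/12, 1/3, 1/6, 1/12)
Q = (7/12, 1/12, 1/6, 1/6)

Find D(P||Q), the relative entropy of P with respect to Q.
D(P||Q) = Σ P(i) log₂(P(i)/Q(i))
  i=0: (5/12) × log₂((5/12)/(7/12)) = (5/12) × log₂(5/7) = -0.2023
  i=1: (1/3) × log₂((1/3)/(1/12)) = (1/3) × log₂(4) = 0.6667
  i=2: (1/6) × log₂((1/6)/(1/6)) = (1/6) × log₂(1) = 0.0000
  i=3: (1/12) × log₂((1/12)/(1/6)) = (1/12) × log₂(1/2) = -0.0833
D(P||Q) = -0.2023 + 0.6667 + 0.0000 - 0.0833
  = 0.3811 bits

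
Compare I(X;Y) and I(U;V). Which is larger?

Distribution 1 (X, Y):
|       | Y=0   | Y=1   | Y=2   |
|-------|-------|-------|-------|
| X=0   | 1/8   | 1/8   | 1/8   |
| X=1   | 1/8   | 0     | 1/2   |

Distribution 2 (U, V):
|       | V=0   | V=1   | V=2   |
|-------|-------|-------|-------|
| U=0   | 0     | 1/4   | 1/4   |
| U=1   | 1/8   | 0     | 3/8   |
Distribution 1 (X, Y):
Marginal P(X) (row sums):
  P(X=0) = 1/8 + 1/8 + 1/8 = 3/8
  P(X=1) = 1/8 + 0 + 1/2 = 5/8
Marginal P(Y) (column sums):
  P(Y=0) = 1/8 + 1/8 = 1/4
  P(Y=1) = 1/8 + 0 = 1/8
  P(Y=2) = 1/8 + 1/2 = 5/8

H(X) = -[(3/8)·log₂(3/8) + (5/8)·log₂(5/8)]
  = 0.5306 + 0.4238
  = 0.9544 bits
H(Y) = -[(1/4)·log₂(1/4) + (1/8)·log₂(1/8) + (5/8)·log₂(5/8)]
  = 0.5000 + 0.3750 + 0.4238
  = 1.2988 bits
H(X,Y) = -[(1/8)·log₂(1/8) + (1/8)·log₂(1/8) + (1/8)·log₂(1/8) + (1/8)·log₂(1/8) + (1/2)·log₂(1/2)]
  = 0.3750 + 0.3750 + 0.3750 + 0.3750 + 0.5000
  = 2.0000 bits

I(X;Y) = H(X) + H(Y) - H(X,Y)
  = 0.9544 + 1.2988 - 2.0000
  = 0.2532 bits

Distribution 2 (U, V):
Marginal P(U) (row sums):
  P(U=0) = 0 + 1/4 + 1/4 = 1/2
  P(U=1) = 1/8 + 0 + 3/8 = 1/2
Marginal P(V) (column sums):
  P(V=0) = 0 + 1/8 = 1/8
  P(V=1) = 1/4 + 0 = 1/4
  P(V=2) = 1/4 + 3/8 = 5/8

H(U) = -[(1/2)·log₂(1/2) + (1/2)·log₂(1/2)]
  = 0.5000 + 0.5000
  = 1.0000 bits
H(V) = -[(1/8)·log₂(1/8) + (1/4)·log₂(1/4) + (5/8)·log₂(5/8)]
  = 0.3750 + 0.5000 + 0.4238
  = 1.2988 bits
H(U,V) = -[(1/4)·log₂(1/4) + (1/4)·log₂(1/4) + (1/8)·log₂(1/8) + (3/8)·log₂(3/8)]
  = 0.5000 + 0.5000 + 0.3750 + 0.5306
  = 1.9056 bits

I(U;V) = H(U) + H(V) - H(U,V)
  = 1.0000 + 1.2988 - 1.9056
  = 0.3932 bits

I(U;V) = 0.3932 bits > I(X;Y) = 0.2532 bits, so (U, V) has the higher mutual information (stronger dependence).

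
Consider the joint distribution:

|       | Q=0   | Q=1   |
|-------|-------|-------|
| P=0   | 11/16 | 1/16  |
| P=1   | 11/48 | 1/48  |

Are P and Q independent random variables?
Marginal P(P) (row sums):
  P(P=0) = 11/16 + 1/16 = 3/4
  P(P=1) = 11/48 + 1/48 = 1/4
Marginal P(Q) (column sums):
  P(Q=0) = 11/16 + 11/48 = 11/12
  P(Q=1) = 1/16 + 1/48 = 1/12

P and Q are independent iff P(P=i,Q=j) = P(P=i)·P(Q=j) for every cell.
  P(P=0)·P(Q=0) = 3/4 × 11/12 = 11/16 = P(P=0,Q=0) ✓
  P(P=0)·P(Q=1) = 3/4 × 1/12 = 1/16 = P(P=0,Q=1) ✓
  P(P=1)·P(Q=0) = 1/4 × 11/12 = 11/48 = P(P=1,Q=0) ✓
  P(P=1)·P(Q=1) = 1/4 × 1/12 = 1/48 = P(P=1,Q=1) ✓

Yes, P and Q are independent: every cell factors, so I(P;Q) = 0 bits.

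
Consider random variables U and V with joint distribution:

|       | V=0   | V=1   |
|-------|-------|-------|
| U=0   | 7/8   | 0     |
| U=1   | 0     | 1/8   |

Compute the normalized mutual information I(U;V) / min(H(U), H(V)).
Marginal P(U) (row sums):
  P(U=0) = 7/8 + 0 = 7/8
  P(U=1) = 0 + 1/8 = 1/8
Marginal P(V) (column sums):
  P(V=0) = 7/8 + 0 = 7/8
  P(V=1) = 0 + 1/8 = 1/8

H(U) = -[(7/8)·log₂(7/8) + (1/8)·log₂(1/8)]
  = 0.1686 + 0.3750
  = 0.5436 bits
H(V) = -[(7/8)·log₂(7/8) + (1/8)·log₂(1/8)]
  = 0.1686 + 0.3750
  = 0.5436 bits
H(U,V) = -[(7/8)·log₂(7/8) + (1/8)·log₂(1/8)]
  = 0.1686 + 0.3750
  = 0.5436 bits

I(U;V) = H(U) + H(V) - H(U,V)
  = 0.5436 + 0.5436 - 0.5436
  = 0.5436 bits

min(H(U), H(V)) = min(0.5436, 0.5436) = 0.5436 bits
Normalized MI = 0.5436 / 0.5436 = 1.0000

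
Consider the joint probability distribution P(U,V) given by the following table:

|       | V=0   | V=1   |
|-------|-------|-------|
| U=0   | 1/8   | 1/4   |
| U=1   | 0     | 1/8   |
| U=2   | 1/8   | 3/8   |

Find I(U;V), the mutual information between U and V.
Marginal P(U) (row sums):
  P(U=0) = 1/8 + 1/4 = 3/8
  P(U=1) = 0 + 1/8 = 1/8
  P(U=2) = 1/8 + 3/8 = 1/2
Marginal P(V) (column sums):
  P(V=0) = 1/8 + 0 + 1/8 = 1/4
  P(V=1) = 1/4 + 1/8 + 3/8 = 3/4

H(U) = -[(3/8)·log₂(3/8) + (1/8)·log₂(1/8) + (1/2)·log₂(1/2)]
  = 0.5306 + 0.3750 + 0.5000
  = 1.4056 bits
H(V) = -[(1/4)·log₂(1/4) + (3/4)·log₂(3/4)]
  = 0.5000 + 0.3113
  = 0.8113 bits
H(U,V) = -[(1/8)·log₂(1/8) + (1/4)·log₂(1/4) + (1/8)·log₂(1/8) + (1/8)·log₂(1/8) + (3/8)·log₂(3/8)]
  = 0.3750 + 0.5000 + 0.3750 + 0.3750 + 0.5306
  = 2.1556 bits

I(U;V) = H(U) + H(V) - H(U,V)
  = 1.4056 + 0.8113 - 2.1556
  = 0.0613 bits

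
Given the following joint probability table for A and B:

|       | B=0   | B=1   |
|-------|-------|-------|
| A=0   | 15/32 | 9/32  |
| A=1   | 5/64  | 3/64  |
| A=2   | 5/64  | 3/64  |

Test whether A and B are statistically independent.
Marginal P(A) (row sums):
  P(A=0) = 15/32 + 9/32 = 3/4
  P(A=1) = 5/64 + 3/64 = 1/8
  P(A=2) = 5/64 + 3/64 = 1/8
Marginal P(B) (column sums):
  P(B=0) = 15/32 + 5/64 + 5/64 = 5/8
  P(B=1) = 9/32 + 3/64 + 3/64 = 3/8

A and B are independent iff P(A=i,B=j) = P(A=i)·P(B=j) for every cell.
  P(A=0)·P(B=0) = 3/4 × 5/8 = 15/32 = P(A=0,B=0) ✓
  P(A=0)·P(B=1) = 3/4 × 3/8 = 9/32 = P(A=0,B=1) ✓
  P(A=1)·P(B=0) = 1/8 × 5/8 = 5/64 = P(A=1,B=0) ✓
  P(A=1)·P(B=1) = 1/8 × 3/8 = 3/64 = P(A=1,B=1) ✓
  P(A=2)·P(B=0) = 1/8 × 5/8 = 5/64 = P(A=2,B=0) ✓
  P(A=2)·P(B=1) = 1/8 × 3/8 = 3/64 = P(A=2,B=1) ✓

Yes, A and B are independent: every cell factors, so I(A;B) = 0 bits.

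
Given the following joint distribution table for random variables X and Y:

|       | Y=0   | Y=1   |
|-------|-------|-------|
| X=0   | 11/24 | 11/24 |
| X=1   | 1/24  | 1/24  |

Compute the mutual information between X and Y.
Marginal P(X) (row sums):
  P(X=0) = 11/24 + 11/24 = 11/12
  P(X=1) = 1/24 + 1/24 = 1/12
Marginal P(Y) (column sums):
  P(Y=0) = 11/24 + 1/24 = 1/2
  P(Y=1) = 11/24 + 1/24 = 1/2

H(X) = -[(11/12)·log₂(11/12) + (1/12)·log₂(1/12)]
  = 0.1151 + 0.2987
  = 0.4138 bits
H(Y) = -[(1/2)·log₂(1/2) + (1/2)·log₂(1/2)]
  = 0.5000 + 0.5000
  = 1.0000 bits
H(X,Y) = -[(11/24)·log₂(11/24) + (11/24)·log₂(11/24) + (1/24)·log₂(1/24) + (1/24)·log₂(1/24)]
  = 0.5159 + 0.5159 + 0.1910 + 0.1910
  = 1.4138 bits

I(X;Y) = H(X) + H(Y) - H(X,Y)
  = 0.4138 + 1.0000 - 1.4138
  = 0.0000 bits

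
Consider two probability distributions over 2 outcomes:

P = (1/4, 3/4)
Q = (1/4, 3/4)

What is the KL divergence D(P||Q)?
D(P||Q) = Σ P(i) log₂(P(i)/Q(i))
  i=0: (1/4) × log₂((1/4)/(1/4)) = (1/4) × log₂(1) = 0.0000
  i=1: (3/4) × log₂((3/4)/(3/4)) = (3/4) × log₂(1) = 0.0000
D(P||Q) = 0.0000 + 0.0000
  = 0.0000 bits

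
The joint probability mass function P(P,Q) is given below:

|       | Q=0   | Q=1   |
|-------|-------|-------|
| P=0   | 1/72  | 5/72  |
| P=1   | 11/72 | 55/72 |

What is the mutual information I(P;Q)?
Marginal P(P) (row sums):
  P(P=0) = 1/72 + 5/72 = 1/12
  P(P=1) = 11/72 + 55/72 = 11/12
Marginal P(Q) (column sums):
  P(Q=0) = 1/72 + 11/72 = 1/6
  P(Q=1) = 5/72 + 55/72 = 5/6

H(P) = -[(1/12)·log₂(1/12) + (11/12)·log₂(11/12)]
  = 0.2987 + 0.1151
  = 0.4138 bits
H(Q) = -[(1/6)·log₂(1/6) + (5/6)·log₂(5/6)]
  = 0.4308 + 0.2192
  = 0.6500 bits
H(P,Q) = -[(1/72)·log₂(1/72) + (5/72)·log₂(5/72) + (11/72)·log₂(11/72) + (55/72)·log₂(55/72)]
  = 0.0857 + 0.2672 + 0.4141 + 0.2968
  = 1.0638 bits

I(P;Q) = H(P) + H(Q) - H(P,Q)
  = 0.4138 + 0.6500 - 1.0638
  = 0.0000 bits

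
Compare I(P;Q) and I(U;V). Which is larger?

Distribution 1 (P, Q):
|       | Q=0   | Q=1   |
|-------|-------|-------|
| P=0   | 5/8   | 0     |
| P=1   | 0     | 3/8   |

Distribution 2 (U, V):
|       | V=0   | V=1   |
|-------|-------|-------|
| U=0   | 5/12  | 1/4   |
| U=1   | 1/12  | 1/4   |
Distribution 1 (P, Q):
Marginal P(P) (row sums):
  P(P=0) = 5/8 + 0 = 5/8
  P(P=1) = 0 + 3/8 = 3/8
Marginal P(Q) (column sums):
  P(Q=0) = 5/8 + 0 = 5/8
  P(Q=1) = 0 + 3/8 = 3/8

H(P) = -[(5/8)·log₂(5/8) + (3/8)·log₂(3/8)]
  = 0.4238 + 0.5306
  = 0.9544 bits
H(Q) = -[(5/8)·log₂(5/8) + (3/8)·log₂(3/8)]
  = 0.4238 + 0.5306
  = 0.9544 bits
H(P,Q) = -[(5/8)·log₂(5/8) + (3/8)·log₂(3/8)]
  = 0.4238 + 0.5306
  = 0.9544 bits

I(P;Q) = H(P) + H(Q) - H(P,Q)
  = 0.9544 + 0.9544 - 0.9544
  = 0.9544 bits

Distribution 2 (U, V):
Marginal P(U) (row sums):
  P(U=0) = 5/12 + 1/4 = 2/3
  P(U=1) = 1/12 + 1/4 = 1/3
Marginal P(V) (column sums):
  P(V=0) = 5/12 + 1/12 = 1/2
  P(V=1) = 1/4 + 1/4 = 1/2

H(U) = -[(2/3)·log₂(2/3) + (1/3)·log₂(1/3)]
  = 0.3900 + 0.5283
  = 0.9183 bits
H(V) = -[(1/2)·log₂(1/2) + (1/2)·log₂(1/2)]
  = 0.5000 + 0.5000
  = 1.0000 bits
H(U,V) = -[(5/12)·log₂(5/12) + (1/4)·log₂(1/4) + (1/12)·log₂(1/12) + (1/4)·log₂(1/4)]
  = 0.5263 + 0.5000 + 0.2987 + 0.5000
  = 1.8250 bits

I(U;V) = H(U) + H(V) - H(U,V)
  = 0.9183 + 1.0000 - 1.8250
  = 0.0933 bits

I(P;Q) = 0.9544 bits > I(U;V) = 0.0933 bits, so (P, Q) has the higher mutual information (stronger dependence).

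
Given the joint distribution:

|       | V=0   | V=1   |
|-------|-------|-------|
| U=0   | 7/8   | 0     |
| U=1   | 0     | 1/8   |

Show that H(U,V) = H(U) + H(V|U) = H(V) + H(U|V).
Marginal P(U) (row sums):
  P(U=0) = 7/8 + 0 = 7/8
  P(U=1) = 0 + 1/8 = 1/8
Marginal P(V) (column sums):
  P(V=0) = 7/8 + 0 = 7/8
  P(V=1) = 0 + 1/8 = 1/8

Decomposition 1: H(U) + H(V|U)
H(U) = -[(7/8)·log₂(7/8) + (1/8)·log₂(1/8)]
  = 0.1686 + 0.3750
  = 0.5436 bits
H(V|U) = -Σ P(U,V)·log₂ P(V|U), where P(V|U) = P(U,V) / P(U)
  (cells with P(U,V) = 0 contribute 0)
  (U=0,V=0): P(V|U) = (7/8)/(7/8) = 1;  -(7/8)·log₂(1) = 0.0000
  (U=1,V=1): P(V|U) = (1/8)/(1/8) = 1;  -(1/8)·log₂(1) = 0.0000
H(V|U) = 0.0000 + 0.0000
  = 0.0000 bits
H(U) + H(V|U) = 0.5436 + 0.0000 = 0.5436 bits

Decomposition 2: H(V) + H(U|V)
H(V) = -[(7/8)·log₂(7/8) + (1/8)·log₂(1/8)]
  = 0.1686 + 0.3750
  = 0.5436 bits
H(U|V) = -Σ P(U,V)·log₂ P(U|V), where P(U|V) = P(U,V) / P(V)
  (cells with P(U,V) = 0 contribute 0)
  (U=0,V=0): P(U|V) = (7/8)/(7/8) = 1;  -(7/8)·log₂(1) = 0.0000
  (U=1,V=1): P(U|V) = (1/8)/(1/8) = 1;  -(1/8)·log₂(1) = 0.0000
H(U|V) = 0.0000 + 0.0000
  = 0.0000 bits
H(V) + H(U|V) = 0.5436 + 0.0000 = 0.5436 bits

Direct computation of the joint entropy:
H(U,V) = -[(7/8)·log₂(7/8) + (1/8)·log₂(1/8)]
  = 0.1686 + 0.3750
  = 0.5436 bits

All three agree: H(U,V) = 0.5436 bits ✓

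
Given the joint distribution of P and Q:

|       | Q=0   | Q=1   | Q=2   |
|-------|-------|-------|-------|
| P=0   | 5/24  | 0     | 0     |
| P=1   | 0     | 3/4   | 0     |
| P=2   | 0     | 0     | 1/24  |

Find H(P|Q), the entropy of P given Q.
Marginal P(Q) (column sums):
  P(Q=0) = 5/24 + 0 + 0 = 5/24
  P(Q=1) = 0 + 3/4 + 0 = 3/4
  P(Q=2) = 0 + 0 + 1/24 = 1/24

H(P|Q) = -Σ P(P,Q)·log₂ P(P|Q), where P(P|Q) = P(P,Q) / P(Q)
  (cells with P(P,Q) = 0 contribute 0)
  (P=0,Q=0): P(P|Q) = (5/24)/(5/24) = 1;  -(5/24)·log₂(1) = 0.0000
  (P=1,Q=1): P(P|Q) = (3/4)/(3/4) = 1;  -(3/4)·log₂(1) = 0.0000
  (P=2,Q=2): P(P|Q) = (1/24)/(1/24) = 1;  -(1/24)·log₂(1) = 0.0000
H(P|Q) = 0.0000 + 0.0000 + 0.0000
  = 0.0000 bits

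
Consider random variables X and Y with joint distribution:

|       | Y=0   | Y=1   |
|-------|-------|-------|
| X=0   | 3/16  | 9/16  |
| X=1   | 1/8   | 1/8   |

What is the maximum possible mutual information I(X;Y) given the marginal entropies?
The upper bound on mutual information is I(X;Y) ≤ min(H(X), H(Y)).

Marginal P(X) (row sums):
  P(X=0) = 3/16 + 9/16 = 3/4
  P(X=1) = 1/8 + 1/8 = 1/4
Marginal P(Y) (column sums):
  P(Y=0) = 3/16 + 1/8 = 5/16
  P(Y=1) = 9/16 + 1/8 = 11/16

H(X) = -[(3/4)·log₂(3/4) + (1/4)·log₂(1/4)]
  = 0.3113 + 0.5000
  = 0.8113 bits
H(Y) = -[(5/16)·log₂(5/16) + (11/16)·log₂(11/16)]
  = 0.5244 + 0.3716
  = 0.8960 bits

Maximum possible I(X;Y) = min(0.8113, 0.8960) = 0.8113 bits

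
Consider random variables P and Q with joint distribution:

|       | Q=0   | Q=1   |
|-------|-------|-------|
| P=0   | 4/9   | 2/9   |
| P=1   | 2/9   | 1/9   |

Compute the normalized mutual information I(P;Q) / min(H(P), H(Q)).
Marginal P(P) (row sums):
  P(P=0) = 4/9 + 2/9 = 2/3
  P(P=1) = 2/9 + 1/9 = 1/3
Marginal P(Q) (column sums):
  P(Q=0) = 4/9 + 2/9 = 2/3
  P(Q=1) = 2/9 + 1/9 = 1/3

H(P) = -[(2/3)·log₂(2/3) + (1/3)·log₂(1/3)]
  = 0.3900 + 0.5283
  = 0.9183 bits
H(Q) = -[(2/3)·log₂(2/3) + (1/3)·log₂(1/3)]
  = 0.3900 + 0.5283
  = 0.9183 bits
H(P,Q) = -[(4/9)·log₂(4/9) + (2/9)·log₂(2/9) + (2/9)·log₂(2/9) + (1/9)·log₂(1/9)]
  = 0.5200 + 0.4822 + 0.4822 + 0.3522
  = 1.8366 bits

I(P;Q) = H(P) + H(Q) - H(P,Q)
  = 0.9183 + 0.9183 - 1.8366
  = 0.0000 bits

min(H(P), H(Q)) = min(0.9183, 0.9183) = 0.9183 bits
Normalized MI = 0.0000 / 0.9183 = 0.0000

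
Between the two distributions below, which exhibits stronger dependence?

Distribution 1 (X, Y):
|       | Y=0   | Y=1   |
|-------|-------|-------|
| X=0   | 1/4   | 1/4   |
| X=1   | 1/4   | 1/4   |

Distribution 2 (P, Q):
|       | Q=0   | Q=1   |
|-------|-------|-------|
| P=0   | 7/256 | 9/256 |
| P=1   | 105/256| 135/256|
Distribution 1 (X, Y):
Marginal P(X) (row sums):
  P(X=0) = 1/4 + 1/4 = 1/2
  P(X=1) = 1/4 + 1/4 = 1/2
Marginal P(Y) (column sums):
  P(Y=0) = 1/4 + 1/4 = 1/2
  P(Y=1) = 1/4 + 1/4 = 1/2

H(X) = -[(1/2)·log₂(1/2) + (1/2)·log₂(1/2)]
  = 0.5000 + 0.5000
  = 1.0000 bits
H(Y) = -[(1/2)·log₂(1/2) + (1/2)·log₂(1/2)]
  = 0.5000 + 0.5000
  = 1.0000 bits
H(X,Y) = -[(1/4)·log₂(1/4) + (1/4)·log₂(1/4) + (1/4)·log₂(1/4) + (1/4)·log₂(1/4)]
  = 0.5000 + 0.5000 + 0.5000 + 0.5000
  = 2.0000 bits

I(X;Y) = H(X) + H(Y) - H(X,Y)
  = 1.0000 + 1.0000 - 2.0000
  = 0.0000 bits

Distribution 2 (P, Q):
Marginal P(P) (row sums):
  P(P=0) = 7/256 + 9/256 = 1/16
  P(P=1) = 105/256 + 135/256 = 15/16
Marginal P(Q) (column sums):
  P(Q=0) = 7/256 + 105/256 = 7/16
  P(Q=1) = 9/256 + 135/256 = 9/16

H(P) = -[(1/16)·log₂(1/16) + (15/16)·log₂(15/16)]
  = 0.2500 + 0.0873
  = 0.3373 bits
H(Q) = -[(7/16)·log₂(7/16) + (9/16)·log₂(9/16)]
  = 0.5218 + 0.4669
  = 0.9887 bits
H(P,Q) = -[(7/256)·log₂(7/256) + (9/256)·log₂(9/256) + (105/256)·log₂(105/256) + (135/256)·log₂(135/256)]
  = 0.1420 + 0.1698 + 0.5274 + 0.4868
  = 1.3260 bits

I(P;Q) = H(P) + H(Q) - H(P,Q)
  = 0.3373 + 0.9887 - 1.3260
  = 0.0000 bits

Both joint tables factor as the product of their marginals, so I(X;Y) = I(P;Q) = 0 bits: neither is larger (both pairs are independent).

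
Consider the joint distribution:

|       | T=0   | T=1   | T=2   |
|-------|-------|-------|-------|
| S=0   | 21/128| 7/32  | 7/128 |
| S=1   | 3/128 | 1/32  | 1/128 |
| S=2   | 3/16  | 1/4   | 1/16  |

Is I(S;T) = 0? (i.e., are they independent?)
Marginal P(S) (row sums):
  P(S=0) = 21/128 + 7/32 + 7/128 = 7/16
  P(S=1) = 3/128 + 1/32 + 1/128 = 1/16
  P(S=2) = 3/16 + 1/4 + 1/16 = 1/2
Marginal P(T) (column sums):
  P(T=0) = 21/128 + 3/128 + 3/16 = 3/8
  P(T=1) = 7/32 + 1/32 + 1/4 = 1/2
  P(T=2) = 7/128 + 1/128 + 1/16 = 1/8

S and T are independent iff P(S=i,T=j) = P(S=i)·P(T=j) for every cell.
  P(S=0)·P(T=0) = 7/16 × 3/8 = 21/128 = P(S=0,T=0) ✓
  P(S=0)·P(T=1) = 7/16 × 1/2 = 7/32 = P(S=0,T=1) ✓
  P(S=0)·P(T=2) = 7/16 × 1/8 = 7/128 = P(S=0,T=2) ✓
  P(S=1)·P(T=0) = 1/16 × 3/8 = 3/128 = P(S=1,T=0) ✓
  P(S=1)·P(T=1) = 1/16 × 1/2 = 1/32 = P(S=1,T=1) ✓
  P(S=1)·P(T=2) = 1/16 × 1/8 = 1/128 = P(S=1,T=2) ✓
  P(S=2)·P(T=0) = 1/2 × 3/8 = 3/16 = P(S=2,T=0) ✓
  P(S=2)·P(T=1) = 1/2 × 1/2 = 1/4 = P(S=2,T=1) ✓
  P(S=2)·P(T=2) = 1/2 × 1/8 = 1/16 = P(S=2,T=2) ✓

Yes, S and T are independent: every cell factors, so I(S;T) = 0 bits.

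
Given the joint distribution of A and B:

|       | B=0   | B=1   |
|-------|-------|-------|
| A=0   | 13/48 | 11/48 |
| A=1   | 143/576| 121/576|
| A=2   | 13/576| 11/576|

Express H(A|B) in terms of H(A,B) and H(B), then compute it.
H(A|B) = H(A,B) - H(B)

Marginal P(B) (column sums):
  P(B=0) = 13/48 + 143/576 + 13/576 = 13/24
  P(B=1) = 11/48 + 121/576 + 11/576 = 11/24

H(A,B) = -[(13/48)·log₂(13/48) + (11/48)·log₂(11/48) + (143/576)·log₂(143/576) + (121/576)·log₂(121/576) + (13/576)·log₂(13/576) + (11/576)·log₂(11/576)]
  = 0.5104 + 0.4871 + 0.4990 + 0.4729 + 0.1234 + 0.1091
  = 2.2019 bits
H(B) = -[(13/24)·log₂(13/24) + (11/24)·log₂(11/24)]
  = 0.4791 + 0.5159
  = 0.9950 bits

H(A|B) = 2.2019 - 0.9950 = 1.2069 bits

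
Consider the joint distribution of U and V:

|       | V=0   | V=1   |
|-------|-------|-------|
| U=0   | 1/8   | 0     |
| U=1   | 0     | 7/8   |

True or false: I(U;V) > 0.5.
Marginal P(U) (row sums):
  P(U=0) = 1/8 + 0 = 1/8
  P(U=1) = 0 + 7/8 = 7/8
Marginal P(V) (column sums):
  P(V=0) = 1/8 + 0 = 1/8
  P(V=1) = 0 + 7/8 = 7/8

H(U) = -[(1/8)·log₂(1/8) + (7/8)·log₂(7/8)]
  = 0.3750 + 0.1686
  = 0.5436 bits
H(V) = -[(1/8)·log₂(1/8) + (7/8)·log₂(7/8)]
  = 0.3750 + 0.1686
  = 0.5436 bits
H(U,V) = -[(1/8)·log₂(1/8) + (7/8)·log₂(7/8)]
  = 0.3750 + 0.1686
  = 0.5436 bits

I(U;V) = H(U) + H(V) - H(U,V)
  = 0.5436 + 0.5436 - 0.5436
  = 0.5436 bits

True. I(U;V) = 0.5436 bits, which is > 0.5 bits.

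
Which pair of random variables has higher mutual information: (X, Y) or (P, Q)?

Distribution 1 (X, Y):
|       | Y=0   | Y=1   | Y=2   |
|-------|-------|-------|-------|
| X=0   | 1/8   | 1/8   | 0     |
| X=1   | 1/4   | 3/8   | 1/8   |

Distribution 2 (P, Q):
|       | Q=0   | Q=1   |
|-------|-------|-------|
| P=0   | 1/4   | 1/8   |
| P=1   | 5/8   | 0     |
Distribution 1 (X, Y):
Marginal P(X) (row sums):
  P(X=0) = 1/8 + 1/8 + 0 = 1/4
  P(X=1) = 1/4 + 3/8 + 1/8 = 3/4
Marginal P(Y) (column sums):
  P(Y=0) = 1/8 + 1/4 = 3/8
  P(Y=1) = 1/8 + 3/8 = 1/2
  P(Y=2) = 0 + 1/8 = 1/8

H(X) = -[(1/4)·log₂(1/4) + (3/4)·log₂(3/4)]
  = 0.5000 + 0.3113
  = 0.8113 bits
H(Y) = -[(3/8)·log₂(3/8) + (1/2)·log₂(1/2) + (1/8)·log₂(1/8)]
  = 0.5306 + 0.5000 + 0.3750
  = 1.4056 bits
H(X,Y) = -[(1/8)·log₂(1/8) + (1/8)·log₂(1/8) + (1/4)·log₂(1/4) + (3/8)·log₂(3/8) + (1/8)·log₂(1/8)]
  = 0.3750 + 0.3750 + 0.5000 + 0.5306 + 0.3750
  = 2.1556 bits

I(X;Y) = H(X) + H(Y) - H(X,Y)
  = 0.8113 + 1.4056 - 2.1556
  = 0.0613 bits

Distribution 2 (P, Q):
Marginal P(P) (row sums):
  P(P=0) = 1/4 + 1/8 = 3/8
  P(P=1) = 5/8 + 0 = 5/8
Marginal P(Q) (column sums):
  P(Q=0) = 1/4 + 5/8 = 7/8
  P(Q=1) = 1/8 + 0 = 1/8

H(P) = -[(3/8)·log₂(3/8) + (5/8)·log₂(5/8)]
  = 0.5306 + 0.4238
  = 0.9544 bits
H(Q) = -[(7/8)·log₂(7/8) + (1/8)·log₂(1/8)]
  = 0.1686 + 0.3750
  = 0.5436 bits
H(P,Q) = -[(1/4)·log₂(1/4) + (1/8)·log₂(1/8) + (5/8)·log₂(5/8)]
  = 0.5000 + 0.3750 + 0.4238
  = 1.2988 bits

I(P;Q) = H(P) + H(Q) - H(P,Q)
  = 0.9544 + 0.5436 - 1.2988
  = 0.1992 bits

I(P;Q) = 0.1992 bits > I(X;Y) = 0.0613 bits, so (P, Q) has the higher mutual information (stronger dependence).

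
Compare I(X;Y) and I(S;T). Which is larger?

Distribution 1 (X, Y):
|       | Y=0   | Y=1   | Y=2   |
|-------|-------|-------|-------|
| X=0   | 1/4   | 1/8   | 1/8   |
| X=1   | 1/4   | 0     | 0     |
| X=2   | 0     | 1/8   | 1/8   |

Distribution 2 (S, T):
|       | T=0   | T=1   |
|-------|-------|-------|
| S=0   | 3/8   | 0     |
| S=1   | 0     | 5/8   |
Distribution 1 (X, Y):
Marginal P(X) (row sums):
  P(X=0) = 1/4 + 1/8 + 1/8 = 1/2
  P(X=1) = 1/4 + 0 + 0 = 1/4
  P(X=2) = 0 + 1/8 + 1/8 = 1/4
Marginal P(Y) (column sums):
  P(Y=0) = 1/4 + 1/4 + 0 = 1/2
  P(Y=1) = 1/8 + 0 + 1/8 = 1/4
  P(Y=2) = 1/8 + 0 + 1/8 = 1/4

H(X) = -[(1/2)·log₂(1/2) + (1/4)·log₂(1/4) + (1/4)·log₂(1/4)]
  = 0.5000 + 0.5000 + 0.5000
  = 1.5000 bits
H(Y) = -[(1/2)·log₂(1/2) + (1/4)·log₂(1/4) + (1/4)·log₂(1/4)]
  = 0.5000 + 0.5000 + 0.5000
  = 1.5000 bits
H(X,Y) = -[(1/4)·log₂(1/4) + (1/8)·log₂(1/8) + (1/8)·log₂(1/8) + (1/4)·log₂(1/4) + (1/8)·log₂(1/8) + (1/8)·log₂(1/8)]
  = 0.5000 + 0.3750 + 0.3750 + 0.5000 + 0.3750 + 0.3750
  = 2.5000 bits

I(X;Y) = H(X) + H(Y) - H(X,Y)
  = 1.5000 + 1.5000 - 2.5000
  = 0.5000 bits

Distribution 2 (S, T):
Marginal P(S) (row sums):
  P(S=0) = 3/8 + 0 = 3/8
  P(S=1) = 0 + 5/8 = 5/8
Marginal P(T) (column sums):
  P(T=0) = 3/8 + 0 = 3/8
  P(T=1) = 0 + 5/8 = 5/8

H(S) = -[(3/8)·log₂(3/8) + (5/8)·log₂(5/8)]
  = 0.5306 + 0.4238
  = 0.9544 bits
H(T) = -[(3/8)·log₂(3/8) + (5/8)·log₂(5/8)]
  = 0.5306 + 0.4238
  = 0.9544 bits
H(S,T) = -[(3/8)·log₂(3/8) + (5/8)·log₂(5/8)]
  = 0.5306 + 0.4238
  = 0.9544 bits

I(S;T) = H(S) + H(T) - H(S,T)
  = 0.9544 + 0.9544 - 0.9544
  = 0.9544 bits

I(S;T) = 0.9544 bits > I(X;Y) = 0.5000 bits, so (S, T) has the higher mutual information (stronger dependence).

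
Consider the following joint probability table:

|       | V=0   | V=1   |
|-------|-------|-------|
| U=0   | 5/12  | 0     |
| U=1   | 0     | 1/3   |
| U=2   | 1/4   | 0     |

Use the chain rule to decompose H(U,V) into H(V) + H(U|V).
By the chain rule: H(U,V) = H(V) + H(U|V)

Marginal P(V) (column sums):
  P(V=0) = 5/12 + 0 + 1/4 = 2/3
  P(V=1) = 0 + 1/3 + 0 = 1/3
H(V) = -[(2/3)·log₂(2/3) + (1/3)·log₂(1/3)]
  = 0.3900 + 0.5283
  = 0.9183 bits
H(U|V) = -Σ P(U,V)·log₂ P(U|V), where P(U|V) = P(U,V) / P(V)
  (cells with P(U,V) = 0 contribute 0)
  (U=0,V=0): P(U|V) = (5/12)/(2/3) = 5/8;  -(5/12)·log₂(5/8) = 0.2825
  (U=1,V=1): P(U|V) = (1/3)/(1/3) = 1;  -(1/3)·log₂(1) = 0.0000
  (U=2,V=0): P(U|V) = (1/4)/(2/3) = 3/8;  -(1/4)·log₂(3/8) = 0.3538
H(U|V) = 0.2825 + 0.0000 + 0.3538
  = 0.6363 bits

H(U,V) = H(V) + H(U|V) = 0.9183 + 0.6363 = 1.5546 bits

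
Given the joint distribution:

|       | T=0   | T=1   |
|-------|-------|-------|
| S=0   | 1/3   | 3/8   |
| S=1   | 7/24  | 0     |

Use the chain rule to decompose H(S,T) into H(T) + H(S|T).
By the chain rule: H(S,T) = H(T) + H(S|T)

Marginal P(T) (column sums):
  P(T=0) = 1/3 + 7/24 = 5/8
  P(T=1) = 3/8 + 0 = 3/8
H(T) = -[(5/8)·log₂(5/8) + (3/8)·log₂(3/8)]
  = 0.4238 + 0.5306
  = 0.9544 bits
H(S|T) = -Σ P(S,T)·log₂ P(S|T), where P(S|T) = P(S,T) / P(T)
  (cells with P(S,T) = 0 contribute 0)
  (S=0,T=0): P(S|T) = (1/3)/(5/8) = 8/15;  -(1/3)·log₂(8/15) = 0.3023
  (S=0,T=1): P(S|T) = (3/8)/(3/8) = 1;  -(3/8)·log₂(1) = 0.0000
  (S=1,T=0): P(S|T) = (7/24)/(5/8) = 7/15;  -(7/24)·log₂(7/15) = 0.3207
H(S|T) = 0.3023 + 0.0000 + 0.3207
  = 0.6230 bits

H(S,T) = H(T) + H(S|T) = 0.9544 + 0.6230 = 1.5774 bits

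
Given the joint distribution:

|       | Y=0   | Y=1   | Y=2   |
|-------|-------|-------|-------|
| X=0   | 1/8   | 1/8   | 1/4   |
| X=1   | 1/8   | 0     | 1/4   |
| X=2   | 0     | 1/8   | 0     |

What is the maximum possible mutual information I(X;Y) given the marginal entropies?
The upper bound on mutual information is I(X;Y) ≤ min(H(X), H(Y)).

Marginal P(X) (row sums):
  P(X=0) = 1/8 + 1/8 + 1/4 = 1/2
  P(X=1) = 1/8 + 0 + 1/4 = 3/8
  P(X=2) = 0 + 1/8 + 0 = 1/8
Marginal P(Y) (column sums):
  P(Y=0) = 1/8 + 1/8 + 0 = 1/4
  P(Y=1) = 1/8 + 0 + 1/8 = 1/4
  P(Y=2) = 1/4 + 1/4 + 0 = 1/2

H(X) = -[(1/2)·log₂(1/2) + (3/8)·log₂(3/8) + (1/8)·log₂(1/8)]
  = 0.5000 + 0.5306 + 0.3750
  = 1.4056 bits
H(Y) = -[(1/4)·log₂(1/4) + (1/4)·log₂(1/4) + (1/2)·log₂(1/2)]
  = 0.5000 + 0.5000 + 0.5000
  = 1.5000 bits

Maximum possible I(X;Y) = min(1.4056, 1.5000) = 1.4056 bits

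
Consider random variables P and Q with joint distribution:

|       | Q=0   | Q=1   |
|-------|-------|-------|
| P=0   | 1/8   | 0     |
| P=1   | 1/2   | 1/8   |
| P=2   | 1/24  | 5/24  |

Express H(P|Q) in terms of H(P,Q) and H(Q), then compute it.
H(P|Q) = H(P,Q) - H(Q)

Marginal P(Q) (column sums):
  P(Q=0) = 1/8 + 1/2 + 1/24 = 2/3
  P(Q=1) = 0 + 1/8 + 5/24 = 1/3

H(P,Q) = -[(1/8)·log₂(1/8) + (1/2)·log₂(1/2) + (1/8)·log₂(1/8) + (1/24)·log₂(1/24) + (5/24)·log₂(5/24)]
  = 0.3750 + 0.5000 + 0.3750 + 0.1910 + 0.4715
  = 1.9125 bits
H(Q) = -[(2/3)·log₂(2/3) + (1/3)·log₂(1/3)]
  = 0.3900 + 0.5283
  = 0.9183 bits

H(P|Q) = 1.9125 - 0.9183 = 0.9942 bits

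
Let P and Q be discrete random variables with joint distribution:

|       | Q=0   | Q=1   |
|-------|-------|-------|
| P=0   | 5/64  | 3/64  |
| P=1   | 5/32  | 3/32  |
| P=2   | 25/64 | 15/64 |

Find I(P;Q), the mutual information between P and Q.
Marginal P(P) (row sums):
  P(P=0) = 5/64 + 3/64 = 1/8
  P(P=1) = 5/32 + 3/32 = 1/4
  P(P=2) = 25/64 + 15/64 = 5/8
Marginal P(Q) (column sums):
  P(Q=0) = 5/64 + 5/32 + 25/64 = 5/8
  P(Q=1) = 3/64 + 3/32 + 15/64 = 3/8

H(P) = -[(1/8)·log₂(1/8) + (1/4)·log₂(1/4) + (5/8)·log₂(5/8)]
  = 0.3750 + 0.5000 + 0.4238
  = 1.2988 bits
H(Q) = -[(5/8)·log₂(5/8) + (3/8)·log₂(3/8)]
  = 0.4238 + 0.5306
  = 0.9544 bits
H(P,Q) = -[(5/64)·log₂(5/64) + (3/64)·log₂(3/64) + (5/32)·log₂(5/32) + (3/32)·log₂(3/32) + (25/64)·log₂(25/64) + (15/64)·log₂(15/64)]
  = 0.2873 + 0.2070 + 0.4184 + 0.3202 + 0.5297 + 0.4906
  = 2.2532 bits

I(P;Q) = H(P) + H(Q) - H(P,Q)
  = 1.2988 + 0.9544 - 2.2532
  = 0.0000 bits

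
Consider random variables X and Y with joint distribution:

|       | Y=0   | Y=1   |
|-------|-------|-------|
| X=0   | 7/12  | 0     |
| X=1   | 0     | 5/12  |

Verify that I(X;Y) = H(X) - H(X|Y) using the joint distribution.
Left side, from I(X;Y) = H(X) + H(Y) - H(X,Y):
Marginal P(X) (row sums):
  P(X=0) = 7/12 + 0 = 7/12
  P(X=1) = 0 + 5/12 = 5/12
Marginal P(Y) (column sums):
  P(Y=0) = 7/12 + 0 = 7/12
  P(Y=1) = 0 + 5/12 = 5/12

H(X) = -[(7/12)·log₂(7/12) + (5/12)·log₂(5/12)]
  = 0.4536 + 0.5263
  = 0.9799 bits
H(Y) = -[(7/12)·log₂(7/12) + (5/12)·log₂(5/12)]
  = 0.4536 + 0.5263
  = 0.9799 bits
H(X,Y) = -[(7/12)·log₂(7/12) + (5/12)·log₂(5/12)]
  = 0.4536 + 0.5263
  = 0.9799 bits

I(X;Y) = H(X) + H(Y) - H(X,Y)
  = 0.9799 + 0.9799 - 0.9799
  = 0.9799 bits

Right side, with H(X|Y) computed directly from the conditional probabilities:
H(X|Y) = -Σ P(X,Y)·log₂ P(X|Y), where P(X|Y) = P(X,Y) / P(Y)
  (cells with P(X,Y) = 0 contribute 0)
  (X=0,Y=0): P(X|Y) = (7/12)/(7/12) = 1;  -(7/12)·log₂(1) = 0.0000
  (X=1,Y=1): P(X|Y) = (5/12)/(5/12) = 1;  -(5/12)·log₂(1) = 0.0000
H(X|Y) = 0.0000 + 0.0000
  = 0.0000 bits
H(X) - H(X|Y) = 0.9799 - 0.0000 = 0.9799 bits

Both sides equal 0.9799 bits, so I(X;Y) = H(X) - H(X|Y) ✓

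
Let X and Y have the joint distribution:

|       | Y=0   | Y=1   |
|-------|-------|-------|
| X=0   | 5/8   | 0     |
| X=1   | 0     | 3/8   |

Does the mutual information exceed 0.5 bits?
Marginal P(X) (row sums):
  P(X=0) = 5/8 + 0 = 5/8
  P(X=1) = 0 + 3/8 = 3/8
Marginal P(Y) (column sums):
  P(Y=0) = 5/8 + 0 = 5/8
  P(Y=1) = 0 + 3/8 = 3/8

H(X) = -[(5/8)·log₂(5/8) + (3/8)·log₂(3/8)]
  = 0.4238 + 0.5306
  = 0.9544 bits
H(Y) = -[(5/8)·log₂(5/8) + (3/8)·log₂(3/8)]
  = 0.4238 + 0.5306
  = 0.9544 bits
H(X,Y) = -[(5/8)·log₂(5/8) + (3/8)·log₂(3/8)]
  = 0.4238 + 0.5306
  = 0.9544 bits

I(X;Y) = H(X) + H(Y) - H(X,Y)
  = 0.9544 + 0.9544 - 0.9544
  = 0.9544 bits

Yes. I(X;Y) = 0.9544 bits, which is > 0.5 bits.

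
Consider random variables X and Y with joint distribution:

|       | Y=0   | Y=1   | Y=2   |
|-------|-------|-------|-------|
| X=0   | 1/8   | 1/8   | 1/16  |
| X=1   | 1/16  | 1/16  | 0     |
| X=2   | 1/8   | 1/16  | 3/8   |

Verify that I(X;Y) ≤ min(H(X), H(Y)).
Marginal P(X) (row sums):
  P(X=0) = 1/8 + 1/8 + 1/16 = 5/16
  P(X=1) = 1/16 + 1/16 + 0 = 1/8
  P(X=2) = 1/8 + 1/16 + 3/8 = 9/16
Marginal P(Y) (column sums):
  P(Y=0) = 1/8 + 1/16 + 1/8 = 5/16
  P(Y=1) = 1/8 + 1/16 + 1/16 = 1/4
  P(Y=2) = 1/16 + 0 + 3/8 = 7/16

H(X) = -[(5/16)·log₂(5/16) + (1/8)·log₂(1/8) + (9/16)·log₂(9/16)]
  = 0.5244 + 0.3750 + 0.4669
  = 1.3663 bits
H(Y) = -[(5/16)·log₂(5/16) + (1/4)·log₂(1/4) + (7/16)·log₂(7/16)]
  = 0.5244 + 0.5000 + 0.5218
  = 1.5462 bits
H(X,Y) = -[(1/8)·log₂(1/8) + (1/8)·log₂(1/8) + (1/16)·log₂(1/16) + (1/16)·log₂(1/16) + (1/16)·log₂(1/16) + (1/8)·log₂(1/8) + (1/16)·log₂(1/16) + (3/8)·log₂(3/8)]
  = 0.3750 + 0.3750 + 0.2500 + 0.2500 + 0.2500 + 0.3750 + 0.2500 + 0.5306
  = 2.6556 bits

I(X;Y) = H(X) + H(Y) - H(X,Y)
  = 1.3663 + 1.5462 - 2.6556
  = 0.2569 bits

min(H(X), H(Y)) = min(1.3663, 1.5462) = 1.3663 bits
Since 0.2569 ≤ 1.3663, the bound is satisfied ✓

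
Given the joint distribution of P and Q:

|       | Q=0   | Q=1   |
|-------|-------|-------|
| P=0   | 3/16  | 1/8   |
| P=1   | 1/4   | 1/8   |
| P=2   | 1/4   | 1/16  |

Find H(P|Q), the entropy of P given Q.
Marginal P(Q) (column sums):
  P(Q=0) = 3/16 + 1/4 + 1/4 = 11/16
  P(Q=1) = 1/8 + 1/8 + 1/16 = 5/16

H(P|Q) = -Σ P(P,Q)·log₂ P(P|Q), where P(P|Q) = P(P,Q) / P(Q)
  (P=0,Q=0): P(P|Q) = (3/16)/(11/16) = 3/11;  -(3/16)·log₂(3/11) = 0.3515
  (P=0,Q=1): P(P|Q) = (1/8)/(5/16) = 2/5;  -(1/8)·log₂(2/5) = 0.1652
  (P=1,Q=0): P(P|Q) = (1/4)/(11/16) = 4/11;  -(1/4)·log₂(4/11) = 0.3649
  (P=1,Q=1): P(P|Q) = (1/8)/(5/16) = 2/5;  -(1/8)·log₂(2/5) = 0.1652
  (P=2,Q=0): P(P|Q) = (1/4)/(11/16) = 4/11;  -(1/4)·log₂(4/11) = 0.3649
  (P=2,Q=1): P(P|Q) = (1/16)/(5/16) = 1/5;  -(1/16)·log₂(1/5) = 0.1451
H(P|Q) = 0.3515 + 0.1652 + 0.3649 + 0.1652 + 0.3649 + 0.1451
  = 1.5568 bits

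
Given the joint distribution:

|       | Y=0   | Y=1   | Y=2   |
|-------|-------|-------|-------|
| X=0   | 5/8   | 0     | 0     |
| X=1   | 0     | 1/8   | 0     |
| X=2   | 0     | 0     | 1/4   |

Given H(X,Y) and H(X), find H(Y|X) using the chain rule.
From the chain rule: H(X,Y) = H(X) + H(Y|X)
Therefore: H(Y|X) = H(X,Y) - H(X)

H(X,Y) = -[(5/8)·log₂(5/8) + (1/8)·log₂(1/8) + (1/4)·log₂(1/4)]
  = 0.4238 + 0.3750 + 0.5000
  = 1.2988 bits
Marginal P(X) (row sums):
  P(X=0) = 5/8 + 0 + 0 = 5/8
  P(X=1) = 0 + 1/8 + 0 = 1/8
  P(X=2) = 0 + 0 + 1/4 = 1/4
H(X) = -[(5/8)·log₂(5/8) + (1/8)·log₂(1/8) + (1/4)·log₂(1/4)]
  = 0.4238 + 0.3750 + 0.5000
  = 1.2988 bits

H(Y|X) = 1.2988 - 1.2988 = 0.0000 bits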